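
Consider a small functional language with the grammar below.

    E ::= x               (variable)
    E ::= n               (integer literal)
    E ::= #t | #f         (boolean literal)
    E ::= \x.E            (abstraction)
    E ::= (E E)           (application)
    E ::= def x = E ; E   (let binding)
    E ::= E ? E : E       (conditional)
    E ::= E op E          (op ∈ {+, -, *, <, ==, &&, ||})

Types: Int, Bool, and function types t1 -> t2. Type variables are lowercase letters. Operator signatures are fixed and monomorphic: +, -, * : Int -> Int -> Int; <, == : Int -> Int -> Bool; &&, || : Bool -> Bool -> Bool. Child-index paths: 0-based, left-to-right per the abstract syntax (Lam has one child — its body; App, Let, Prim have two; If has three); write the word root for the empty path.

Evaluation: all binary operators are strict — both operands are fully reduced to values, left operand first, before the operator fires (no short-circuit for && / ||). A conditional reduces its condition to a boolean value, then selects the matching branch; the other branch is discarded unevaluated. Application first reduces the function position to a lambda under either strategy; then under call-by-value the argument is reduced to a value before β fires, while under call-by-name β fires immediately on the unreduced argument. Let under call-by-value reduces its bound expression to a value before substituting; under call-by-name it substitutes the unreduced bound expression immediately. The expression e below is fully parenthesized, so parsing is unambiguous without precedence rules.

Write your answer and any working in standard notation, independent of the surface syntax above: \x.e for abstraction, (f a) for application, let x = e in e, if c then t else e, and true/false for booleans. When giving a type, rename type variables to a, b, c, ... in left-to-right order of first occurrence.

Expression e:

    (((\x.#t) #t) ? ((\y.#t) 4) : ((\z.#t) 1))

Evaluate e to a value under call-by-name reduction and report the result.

Answer: true

Working:
step 0: (if ((\x.true) true) then ((\y.true) 4) else ((\z.true) 1))
step 1: [beta@0] (if true then ((\y.true) 4) else ((\z.true) 1))
step 2: [if@root] ((\y.true) 4)
step 3: [beta@root] true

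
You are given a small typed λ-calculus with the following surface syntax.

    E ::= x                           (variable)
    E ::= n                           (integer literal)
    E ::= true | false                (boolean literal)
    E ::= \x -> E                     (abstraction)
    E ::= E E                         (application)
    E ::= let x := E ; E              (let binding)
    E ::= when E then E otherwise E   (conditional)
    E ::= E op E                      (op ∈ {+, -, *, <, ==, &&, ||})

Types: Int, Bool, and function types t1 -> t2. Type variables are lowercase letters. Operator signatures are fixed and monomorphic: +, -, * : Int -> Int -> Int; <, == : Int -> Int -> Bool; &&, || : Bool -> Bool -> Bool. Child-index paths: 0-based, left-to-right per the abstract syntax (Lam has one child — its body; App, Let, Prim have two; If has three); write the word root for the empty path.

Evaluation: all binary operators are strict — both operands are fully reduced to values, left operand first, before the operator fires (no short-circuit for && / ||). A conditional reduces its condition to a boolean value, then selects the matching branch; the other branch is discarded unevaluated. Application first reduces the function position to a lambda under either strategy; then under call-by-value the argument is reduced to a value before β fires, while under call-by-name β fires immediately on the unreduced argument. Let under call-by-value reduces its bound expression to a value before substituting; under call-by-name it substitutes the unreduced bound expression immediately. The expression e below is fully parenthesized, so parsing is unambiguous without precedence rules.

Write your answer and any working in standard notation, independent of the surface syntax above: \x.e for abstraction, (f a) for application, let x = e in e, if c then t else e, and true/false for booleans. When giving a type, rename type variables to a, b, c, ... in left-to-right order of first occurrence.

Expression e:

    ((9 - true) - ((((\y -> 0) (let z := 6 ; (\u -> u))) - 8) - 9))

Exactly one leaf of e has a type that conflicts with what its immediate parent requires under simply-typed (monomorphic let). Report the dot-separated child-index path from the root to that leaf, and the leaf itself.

Derivation:
  unify Int ~ Int
  unify Bool ~ Int
  FAIL: mismatch Bool ~ Int

Answer: 0.1 : true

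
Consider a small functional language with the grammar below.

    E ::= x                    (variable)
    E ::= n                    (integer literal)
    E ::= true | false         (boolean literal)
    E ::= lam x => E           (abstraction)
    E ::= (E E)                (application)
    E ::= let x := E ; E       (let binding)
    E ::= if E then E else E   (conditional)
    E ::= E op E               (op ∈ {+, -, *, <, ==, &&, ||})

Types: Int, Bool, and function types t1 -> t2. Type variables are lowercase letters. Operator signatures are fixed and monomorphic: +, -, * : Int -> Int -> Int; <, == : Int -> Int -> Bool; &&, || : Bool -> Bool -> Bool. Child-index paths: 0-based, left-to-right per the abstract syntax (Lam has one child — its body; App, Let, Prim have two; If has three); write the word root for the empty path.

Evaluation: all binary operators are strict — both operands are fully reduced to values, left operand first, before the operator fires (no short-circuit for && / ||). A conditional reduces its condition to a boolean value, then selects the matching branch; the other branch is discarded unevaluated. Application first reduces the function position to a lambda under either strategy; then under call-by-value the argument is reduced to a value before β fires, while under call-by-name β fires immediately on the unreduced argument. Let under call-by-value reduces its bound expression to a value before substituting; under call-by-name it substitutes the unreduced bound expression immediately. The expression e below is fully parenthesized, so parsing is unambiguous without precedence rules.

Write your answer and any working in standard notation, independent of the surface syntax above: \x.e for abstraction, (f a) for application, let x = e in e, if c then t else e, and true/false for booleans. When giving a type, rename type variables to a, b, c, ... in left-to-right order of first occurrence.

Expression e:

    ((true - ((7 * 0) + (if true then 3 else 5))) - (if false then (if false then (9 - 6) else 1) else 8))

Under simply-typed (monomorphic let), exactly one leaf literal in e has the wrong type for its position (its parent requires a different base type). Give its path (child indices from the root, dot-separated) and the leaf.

Answer: 0.0 : true

Working:
  unify Bool ~ Int
  FAIL: mismatch Bool ~ Int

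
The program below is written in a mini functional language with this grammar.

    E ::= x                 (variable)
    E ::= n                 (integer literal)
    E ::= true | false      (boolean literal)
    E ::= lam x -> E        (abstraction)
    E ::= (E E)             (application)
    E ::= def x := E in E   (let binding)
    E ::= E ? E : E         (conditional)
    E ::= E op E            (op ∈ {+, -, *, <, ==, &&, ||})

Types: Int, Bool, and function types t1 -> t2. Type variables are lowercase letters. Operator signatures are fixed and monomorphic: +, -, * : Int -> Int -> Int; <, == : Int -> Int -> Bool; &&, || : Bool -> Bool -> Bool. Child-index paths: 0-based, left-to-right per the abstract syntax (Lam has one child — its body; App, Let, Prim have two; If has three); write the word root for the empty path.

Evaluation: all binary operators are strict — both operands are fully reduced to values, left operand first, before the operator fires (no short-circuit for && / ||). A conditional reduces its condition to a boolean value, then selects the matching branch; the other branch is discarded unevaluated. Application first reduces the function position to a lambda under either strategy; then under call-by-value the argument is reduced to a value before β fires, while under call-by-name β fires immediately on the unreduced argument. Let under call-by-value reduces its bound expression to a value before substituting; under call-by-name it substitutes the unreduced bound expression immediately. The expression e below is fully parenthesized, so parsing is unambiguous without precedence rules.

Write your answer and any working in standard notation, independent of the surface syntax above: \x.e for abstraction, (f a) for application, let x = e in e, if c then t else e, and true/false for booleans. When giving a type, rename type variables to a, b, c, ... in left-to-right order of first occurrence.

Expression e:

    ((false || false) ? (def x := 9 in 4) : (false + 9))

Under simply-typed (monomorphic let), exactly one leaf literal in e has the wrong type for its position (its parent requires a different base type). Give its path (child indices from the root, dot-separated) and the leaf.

Derivation:
  unify Bool ~ Bool
  unify Bool ~ Bool
  unify Bool ~ Bool
let x : Int
  unify Bool ~ Int
  FAIL: mismatch Bool ~ Int

Answer: 2.0 : false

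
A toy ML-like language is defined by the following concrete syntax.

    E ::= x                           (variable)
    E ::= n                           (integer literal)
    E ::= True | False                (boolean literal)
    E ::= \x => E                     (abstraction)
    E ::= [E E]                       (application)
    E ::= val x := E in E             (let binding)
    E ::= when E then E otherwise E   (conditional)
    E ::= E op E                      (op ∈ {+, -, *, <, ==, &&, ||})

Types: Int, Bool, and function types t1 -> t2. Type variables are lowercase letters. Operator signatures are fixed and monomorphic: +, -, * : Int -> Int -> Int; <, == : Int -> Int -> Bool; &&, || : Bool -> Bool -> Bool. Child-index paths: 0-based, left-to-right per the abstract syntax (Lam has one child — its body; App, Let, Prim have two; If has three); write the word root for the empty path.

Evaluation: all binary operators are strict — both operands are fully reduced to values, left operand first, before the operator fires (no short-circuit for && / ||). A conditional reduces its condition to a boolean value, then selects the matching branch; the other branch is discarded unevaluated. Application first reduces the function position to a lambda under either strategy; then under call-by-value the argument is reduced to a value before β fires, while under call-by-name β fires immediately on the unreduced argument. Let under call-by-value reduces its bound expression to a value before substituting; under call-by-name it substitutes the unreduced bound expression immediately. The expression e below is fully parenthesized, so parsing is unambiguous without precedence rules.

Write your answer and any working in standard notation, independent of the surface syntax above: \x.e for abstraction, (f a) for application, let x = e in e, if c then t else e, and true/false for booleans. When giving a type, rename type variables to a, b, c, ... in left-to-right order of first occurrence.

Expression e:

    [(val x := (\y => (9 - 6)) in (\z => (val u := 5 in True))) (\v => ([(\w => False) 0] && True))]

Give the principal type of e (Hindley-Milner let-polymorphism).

Working:
  unify Int ~ Int
  unify Int ~ Int
\y._ : a -> Int
let x : forall. a -> Int
let u : Int
\z._ : b -> Bool
\w._ : d -> Bool
  unify d -> Bool ~ Int -> e
  unify d ~ Int
  unify Bool ~ e
_ _ : Bool
  unify Bool ~ Bool
  unify Bool ~ Bool
\v._ : c -> Bool
  unify b -> Bool ~ (c -> Bool) -> f
  unify b ~ c -> Bool
  unify Bool ~ f
_ _ : Bool

Answer: Bool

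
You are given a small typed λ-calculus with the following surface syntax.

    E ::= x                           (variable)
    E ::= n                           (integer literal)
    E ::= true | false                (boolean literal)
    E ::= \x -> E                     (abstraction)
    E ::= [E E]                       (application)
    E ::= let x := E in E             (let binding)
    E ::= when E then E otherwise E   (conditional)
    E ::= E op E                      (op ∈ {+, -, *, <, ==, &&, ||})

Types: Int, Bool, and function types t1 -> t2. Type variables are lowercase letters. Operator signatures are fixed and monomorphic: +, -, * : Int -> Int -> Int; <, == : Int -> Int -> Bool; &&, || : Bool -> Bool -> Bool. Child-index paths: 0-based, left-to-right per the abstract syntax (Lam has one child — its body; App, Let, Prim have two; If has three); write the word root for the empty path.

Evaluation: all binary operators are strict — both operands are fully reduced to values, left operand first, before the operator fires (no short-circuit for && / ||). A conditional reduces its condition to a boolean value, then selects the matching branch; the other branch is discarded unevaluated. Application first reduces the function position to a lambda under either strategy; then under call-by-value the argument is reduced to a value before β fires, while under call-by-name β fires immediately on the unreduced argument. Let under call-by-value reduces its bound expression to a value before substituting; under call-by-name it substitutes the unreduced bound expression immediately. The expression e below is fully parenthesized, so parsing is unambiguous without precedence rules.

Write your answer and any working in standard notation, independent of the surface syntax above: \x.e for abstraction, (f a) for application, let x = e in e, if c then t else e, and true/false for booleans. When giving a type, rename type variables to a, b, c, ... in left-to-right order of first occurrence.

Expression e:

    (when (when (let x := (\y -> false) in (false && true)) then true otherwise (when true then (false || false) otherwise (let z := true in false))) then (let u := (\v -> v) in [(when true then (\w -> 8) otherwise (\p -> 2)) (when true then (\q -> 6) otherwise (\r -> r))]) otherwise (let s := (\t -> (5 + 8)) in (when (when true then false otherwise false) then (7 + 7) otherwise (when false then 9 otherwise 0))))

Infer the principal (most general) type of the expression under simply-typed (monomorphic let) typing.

Answer: Int

Trace:
\y._ : a -> Bool
let x : a -> Bool
  unify Bool ~ Bool
  unify Bool ~ Bool
  unify Bool ~ Bool
  unify Bool ~ Bool
  unify Bool ~ Bool
  unify Bool ~ Bool
let z : Bool
  unify Bool ~ Bool
  unify Bool ~ Bool
  unify Bool ~ Bool
v : b
\v._ : b -> b
let u : b -> b
  unify Bool ~ Bool
\w._ : c -> Int
\p._ : d -> Int
  unify c -> Int ~ d -> Int
  unify c ~ d
  unify Int ~ Int
  unify Bool ~ Bool
\q._ : e -> Int
r : f
\r._ : f -> f
  unify e -> Int ~ f -> f
  unify e ~ f
  unify Int ~ f
  unify d -> Int ~ (Int -> Int) -> g
  unify d ~ Int -> Int
  unify Int ~ g
_ _ : Int
  unify Int ~ Int
  unify Int ~ Int
\t._ : h -> Int
let s : h -> Int
  unify Bool ~ Bool
  unify Bool ~ Bool
  unify Bool ~ Bool
  unify Int ~ Int
  unify Int ~ Int
  unify Bool ~ Bool
  unify Int ~ Int
  unify Int ~ Int
  unify Int ~ Int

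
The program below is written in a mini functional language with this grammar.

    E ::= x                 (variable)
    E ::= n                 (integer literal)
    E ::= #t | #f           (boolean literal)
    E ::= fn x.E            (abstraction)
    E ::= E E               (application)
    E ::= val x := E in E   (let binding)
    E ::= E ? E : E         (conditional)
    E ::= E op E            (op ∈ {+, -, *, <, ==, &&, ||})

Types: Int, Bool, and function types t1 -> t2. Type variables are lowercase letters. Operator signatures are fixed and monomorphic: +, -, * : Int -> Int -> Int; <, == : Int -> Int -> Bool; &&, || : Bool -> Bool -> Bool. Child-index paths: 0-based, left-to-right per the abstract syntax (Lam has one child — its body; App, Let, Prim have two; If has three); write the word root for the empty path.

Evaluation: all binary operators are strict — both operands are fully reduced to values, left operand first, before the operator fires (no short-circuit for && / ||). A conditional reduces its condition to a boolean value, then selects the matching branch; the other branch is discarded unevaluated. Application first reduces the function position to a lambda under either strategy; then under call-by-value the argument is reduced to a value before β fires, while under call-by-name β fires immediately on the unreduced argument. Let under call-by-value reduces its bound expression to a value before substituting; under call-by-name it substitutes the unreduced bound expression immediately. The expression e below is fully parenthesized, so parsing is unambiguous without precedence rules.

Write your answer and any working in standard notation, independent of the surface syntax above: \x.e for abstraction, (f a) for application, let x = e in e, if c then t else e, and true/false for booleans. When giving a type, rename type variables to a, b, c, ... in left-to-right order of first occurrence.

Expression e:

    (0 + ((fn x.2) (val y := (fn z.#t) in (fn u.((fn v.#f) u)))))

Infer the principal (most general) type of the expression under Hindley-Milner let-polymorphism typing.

Answer: Int

Derivation:
  unify Int ~ Int
\x._ : a -> Int
\z._ : b -> Bool
let y : forall. b -> Bool
\v._ : d -> Bool
u : c
  unify d -> Bool ~ c -> e
  unify d ~ c
  unify Bool ~ e
_ _ : Bool
\u._ : c -> Bool
  unify a -> Int ~ (c -> Bool) -> f
  unify a ~ c -> Bool
  unify Int ~ f
_ _ : Int
  unify Int ~ Int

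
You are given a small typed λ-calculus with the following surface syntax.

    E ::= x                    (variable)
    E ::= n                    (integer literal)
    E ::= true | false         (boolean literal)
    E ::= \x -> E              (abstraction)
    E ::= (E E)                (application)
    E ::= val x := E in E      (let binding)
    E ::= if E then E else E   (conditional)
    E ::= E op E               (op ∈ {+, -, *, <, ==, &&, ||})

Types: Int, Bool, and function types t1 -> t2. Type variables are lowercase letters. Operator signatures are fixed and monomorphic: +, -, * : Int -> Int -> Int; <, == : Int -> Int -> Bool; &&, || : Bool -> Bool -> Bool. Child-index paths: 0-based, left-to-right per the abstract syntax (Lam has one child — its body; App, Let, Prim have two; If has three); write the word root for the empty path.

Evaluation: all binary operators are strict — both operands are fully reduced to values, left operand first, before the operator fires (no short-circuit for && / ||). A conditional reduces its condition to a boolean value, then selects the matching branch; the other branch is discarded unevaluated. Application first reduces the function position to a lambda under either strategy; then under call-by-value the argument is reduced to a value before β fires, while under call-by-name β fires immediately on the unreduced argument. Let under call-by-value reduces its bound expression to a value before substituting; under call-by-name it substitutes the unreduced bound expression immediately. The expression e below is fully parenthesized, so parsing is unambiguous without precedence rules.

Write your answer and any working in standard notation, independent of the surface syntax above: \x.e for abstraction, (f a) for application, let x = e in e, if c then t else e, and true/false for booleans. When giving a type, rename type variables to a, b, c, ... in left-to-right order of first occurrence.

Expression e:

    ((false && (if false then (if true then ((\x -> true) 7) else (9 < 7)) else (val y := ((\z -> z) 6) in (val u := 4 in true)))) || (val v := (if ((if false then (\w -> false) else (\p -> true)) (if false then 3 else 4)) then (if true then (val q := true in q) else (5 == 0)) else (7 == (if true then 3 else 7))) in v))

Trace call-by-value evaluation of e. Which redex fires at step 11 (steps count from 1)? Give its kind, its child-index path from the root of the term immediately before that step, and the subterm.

Trace:
step 0: ((false && (if false then (if true then ((\x.true) 7) else (9 < 7)) else (let y = ((\z.z) 6) in (let u = 4 in true)))) || (let v = (if ((if false then (\w.false) else (\p.true)) (if false then 3 else 4)) then (if true then (let q = true in q) else (5 == 0)) else (7 == (if true then 3 else 7))) in v))
step 1: [if@0.1] ((false && (let y = ((\z.z) 6) in (let u = 4 in true))) || (let v = (if ((if false then (\w.false) else (\p.true)) (if false then 3 else 4)) then (if true then (let q = true in q) else (5 == 0)) else (7 == (if true then 3 else 7))) in v))
step 2: [beta@0.1.0] ((false && (let y = 6 in (let u = 4 in true))) || (let v = (if ((if false then (\w.false) else (\p.true)) (if false then 3 else 4)) then (if true then (let q = true in q) else (5 == 0)) else (7 == (if true then 3 else 7))) in v))
step 3: [let@0.1] ((false && (let u = 4 in true)) || (let v = (if ((if false then (\w.false) else (\p.true)) (if false then 3 else 4)) then (if true then (let q = true in q) else (5 == 0)) else (7 == (if true then 3 else 7))) in v))
step 4: [let@0.1] ((false && true) || (let v = (if ((if false then (\w.false) else (\p.true)) (if false then 3 else 4)) then (if true then (let q = true in q) else (5 == 0)) else (7 == (if true then 3 else 7))) in v))
step 5: [delta@0] (false || (let v = (if ((if false then (\w.false) else (\p.true)) (if false then 3 else 4)) then (if true then (let q = true in q) else (5 == 0)) else (7 == (if true then 3 else 7))) in v))
step 6: [if@1.0.0.0] (false || (let v = (if ((\p.true) (if false then 3 else 4)) then (if true then (let q = true in q) else (5 == 0)) else (7 == (if true then 3 else 7))) in v))
step 7: [if@1.0.0.1] (false || (let v = (if ((\p.true) 4) then (if true then (let q = true in q) else (5 == 0)) else (7 == (if true then 3 else 7))) in v))
step 8: [beta@1.0.0] (false || (let v = (if true then (if true then (let q = true in q) else (5 == 0)) else (7 == (if true then 3 else 7))) in v))
step 9: [if@1.0] (false || (let v = (if true then (let q = true in q) else (5 == 0)) in v))
step 10: [if@1.0] (false || (let v = (let q = true in q) in v))
step 11: [let@1.0] (false || (let v = true in v))

Answer: let at 1.0 : (let q = true in q)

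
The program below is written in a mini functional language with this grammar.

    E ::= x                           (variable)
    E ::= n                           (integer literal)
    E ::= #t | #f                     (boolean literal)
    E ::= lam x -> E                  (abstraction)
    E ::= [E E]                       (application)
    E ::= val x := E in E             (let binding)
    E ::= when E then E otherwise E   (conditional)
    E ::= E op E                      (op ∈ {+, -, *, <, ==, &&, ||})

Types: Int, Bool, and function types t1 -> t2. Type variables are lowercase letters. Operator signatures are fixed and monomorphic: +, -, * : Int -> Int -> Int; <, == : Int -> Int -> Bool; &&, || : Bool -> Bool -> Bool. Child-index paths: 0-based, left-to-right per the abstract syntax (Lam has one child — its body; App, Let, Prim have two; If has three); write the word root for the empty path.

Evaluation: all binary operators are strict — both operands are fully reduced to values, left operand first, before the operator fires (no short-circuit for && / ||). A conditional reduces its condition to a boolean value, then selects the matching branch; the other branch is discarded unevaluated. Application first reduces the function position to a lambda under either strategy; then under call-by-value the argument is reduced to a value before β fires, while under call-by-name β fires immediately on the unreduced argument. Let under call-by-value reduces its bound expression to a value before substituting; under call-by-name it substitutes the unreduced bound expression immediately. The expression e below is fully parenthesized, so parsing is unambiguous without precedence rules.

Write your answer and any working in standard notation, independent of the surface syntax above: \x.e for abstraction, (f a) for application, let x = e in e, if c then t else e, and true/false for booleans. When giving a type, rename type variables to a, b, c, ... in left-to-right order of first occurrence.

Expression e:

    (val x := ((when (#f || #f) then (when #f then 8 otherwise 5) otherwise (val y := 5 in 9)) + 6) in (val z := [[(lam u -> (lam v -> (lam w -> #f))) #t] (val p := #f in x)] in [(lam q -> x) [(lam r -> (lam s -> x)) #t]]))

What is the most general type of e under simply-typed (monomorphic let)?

Working:
  unify Bool ~ Bool
  unify Bool ~ Bool
  unify Bool ~ Bool
  unify Bool ~ Bool
  unify Int ~ Int
let y : Int
  unify Int ~ Int
  unify Int ~ Int
  unify Int ~ Int
let x : Int
\w._ : c -> Bool
\v._ : b -> c -> Bool
\u._ : a -> b -> c -> Bool
  unify a -> b -> c -> Bool ~ Bool -> d
  unify a ~ Bool
  unify b -> c -> Bool ~ d
_ _ : b -> c -> Bool
let p : Bool
x : Int
  unify b -> c -> Bool ~ Int -> e
  unify b ~ Int
  unify c -> Bool ~ e
_ _ : c -> Bool
let z : c -> Bool
x : Int
\q._ : f -> Int
x : Int
\s._ : h -> Int
\r._ : g -> h -> Int
  unify g -> h -> Int ~ Bool -> i
  unify g ~ Bool
  unify h -> Int ~ i
_ _ : h -> Int
  unify f -> Int ~ (h -> Int) -> j
  unify f ~ h -> Int
  unify Int ~ j
_ _ : Int

Answer: Int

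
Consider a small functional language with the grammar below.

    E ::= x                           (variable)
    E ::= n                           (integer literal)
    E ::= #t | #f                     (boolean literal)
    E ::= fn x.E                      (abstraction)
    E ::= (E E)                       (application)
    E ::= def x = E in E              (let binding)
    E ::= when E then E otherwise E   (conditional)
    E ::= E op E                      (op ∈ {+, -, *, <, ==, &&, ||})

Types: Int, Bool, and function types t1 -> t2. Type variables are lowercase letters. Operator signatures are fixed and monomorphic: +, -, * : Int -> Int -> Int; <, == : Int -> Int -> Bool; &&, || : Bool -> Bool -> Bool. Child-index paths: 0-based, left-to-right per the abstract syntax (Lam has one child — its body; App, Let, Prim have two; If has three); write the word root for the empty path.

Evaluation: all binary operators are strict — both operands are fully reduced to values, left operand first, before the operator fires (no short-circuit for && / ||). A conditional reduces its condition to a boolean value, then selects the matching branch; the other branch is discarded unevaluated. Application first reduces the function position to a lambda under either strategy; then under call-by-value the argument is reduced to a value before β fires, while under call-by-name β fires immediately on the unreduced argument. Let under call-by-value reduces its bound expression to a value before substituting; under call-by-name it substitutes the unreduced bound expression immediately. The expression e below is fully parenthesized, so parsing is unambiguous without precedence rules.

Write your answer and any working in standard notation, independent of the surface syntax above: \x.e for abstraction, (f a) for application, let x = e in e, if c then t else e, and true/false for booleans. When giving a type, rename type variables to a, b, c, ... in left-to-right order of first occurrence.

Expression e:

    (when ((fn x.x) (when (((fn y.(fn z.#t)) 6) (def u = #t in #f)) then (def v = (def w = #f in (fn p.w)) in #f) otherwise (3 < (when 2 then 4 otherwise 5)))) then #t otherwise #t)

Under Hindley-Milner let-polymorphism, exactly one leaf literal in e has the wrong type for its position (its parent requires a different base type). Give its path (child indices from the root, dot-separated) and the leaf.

Answer: 0.1.2.1.0 : 2

Working:
x : a
\x._ : a -> a
\z._ : c -> Bool
\y._ : b -> c -> Bool
  unify b -> c -> Bool ~ Int -> d
  unify b ~ Int
  unify c -> Bool ~ d
_ _ : c -> Bool
let u : Bool
  unify c -> Bool ~ Bool -> e
  unify c ~ Bool
  unify Bool ~ e
_ _ : Bool
  unify Bool ~ Bool
let w : Bool
w : Bool
\p._ : f -> Bool
let v : forall. f -> Bool
  unify Int ~ Int
  unify Int ~ Bool
  FAIL: mismatch Int ~ Bool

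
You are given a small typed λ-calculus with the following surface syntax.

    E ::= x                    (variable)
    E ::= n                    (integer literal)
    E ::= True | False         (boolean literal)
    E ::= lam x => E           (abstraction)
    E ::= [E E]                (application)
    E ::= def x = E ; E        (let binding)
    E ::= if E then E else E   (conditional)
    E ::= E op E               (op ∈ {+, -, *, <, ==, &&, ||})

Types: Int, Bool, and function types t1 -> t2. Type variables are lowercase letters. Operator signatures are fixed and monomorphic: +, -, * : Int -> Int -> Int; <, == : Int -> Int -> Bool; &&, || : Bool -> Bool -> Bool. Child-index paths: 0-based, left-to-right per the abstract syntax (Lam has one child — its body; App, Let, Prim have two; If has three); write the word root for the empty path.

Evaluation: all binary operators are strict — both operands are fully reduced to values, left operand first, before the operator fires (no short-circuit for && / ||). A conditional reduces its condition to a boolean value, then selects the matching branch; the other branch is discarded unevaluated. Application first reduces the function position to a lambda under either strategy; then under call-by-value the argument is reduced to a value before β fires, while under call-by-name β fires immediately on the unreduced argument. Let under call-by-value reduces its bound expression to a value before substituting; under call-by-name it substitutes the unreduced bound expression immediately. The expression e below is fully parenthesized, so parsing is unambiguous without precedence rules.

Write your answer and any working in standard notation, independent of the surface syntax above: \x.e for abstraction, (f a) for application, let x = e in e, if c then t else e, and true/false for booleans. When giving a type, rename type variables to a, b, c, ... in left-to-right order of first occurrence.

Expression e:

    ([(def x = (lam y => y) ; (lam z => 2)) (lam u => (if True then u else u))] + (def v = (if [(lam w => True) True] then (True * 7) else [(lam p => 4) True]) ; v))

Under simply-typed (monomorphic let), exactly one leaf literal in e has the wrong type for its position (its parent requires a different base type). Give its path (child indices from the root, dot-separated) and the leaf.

Answer: 1.0.1.0 : true

Derivation:
y : a
\y._ : a -> a
let x : a -> a
\z._ : b -> Int
  unify Bool ~ Bool
u : c
u : c
  unify c ~ c
\u._ : c -> c
  unify b -> Int ~ (c -> c) -> d
  unify b ~ c -> c
  unify Int ~ d
_ _ : Int
  unify Int ~ Int
\w._ : e -> Bool
  unify e -> Bool ~ Bool -> f
  unify e ~ Bool
  unify Bool ~ f
_ _ : Bool
  unify Bool ~ Bool
  unify Bool ~ Int
  FAIL: mismatch Bool ~ Int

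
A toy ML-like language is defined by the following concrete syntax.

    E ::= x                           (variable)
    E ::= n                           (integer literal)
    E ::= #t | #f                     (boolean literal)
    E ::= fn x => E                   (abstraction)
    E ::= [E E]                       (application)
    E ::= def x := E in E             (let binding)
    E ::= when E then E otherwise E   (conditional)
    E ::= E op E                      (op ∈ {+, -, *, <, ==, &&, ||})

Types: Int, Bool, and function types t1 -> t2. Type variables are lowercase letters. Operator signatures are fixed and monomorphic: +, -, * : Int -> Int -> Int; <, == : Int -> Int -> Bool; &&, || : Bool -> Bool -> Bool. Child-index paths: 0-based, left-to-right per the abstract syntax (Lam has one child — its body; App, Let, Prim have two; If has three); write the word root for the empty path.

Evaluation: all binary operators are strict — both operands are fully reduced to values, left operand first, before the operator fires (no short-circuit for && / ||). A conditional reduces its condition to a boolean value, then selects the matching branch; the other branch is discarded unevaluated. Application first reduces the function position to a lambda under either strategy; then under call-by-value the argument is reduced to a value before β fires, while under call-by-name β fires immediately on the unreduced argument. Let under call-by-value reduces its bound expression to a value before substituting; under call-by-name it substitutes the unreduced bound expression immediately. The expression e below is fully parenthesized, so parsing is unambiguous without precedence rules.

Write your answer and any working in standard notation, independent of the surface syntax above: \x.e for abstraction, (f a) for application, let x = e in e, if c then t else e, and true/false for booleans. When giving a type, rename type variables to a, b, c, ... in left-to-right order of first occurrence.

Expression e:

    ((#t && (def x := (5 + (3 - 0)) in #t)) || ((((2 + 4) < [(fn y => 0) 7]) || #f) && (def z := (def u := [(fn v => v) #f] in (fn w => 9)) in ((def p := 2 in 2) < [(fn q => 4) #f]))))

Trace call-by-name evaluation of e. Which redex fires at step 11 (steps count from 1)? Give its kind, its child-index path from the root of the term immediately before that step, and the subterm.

Answer: delta at 1 : (false && true)

Derivation:
step 0: ((true && (let x = (5 + (3 - 0)) in true)) || ((((2 + 4) < ((\y.0) 7)) || false) && (let z = (let u = ((\v.v) false) in (\w.9)) in ((let p = 2 in 2) < ((\q.4) false)))))
step 1: [let@0.1] ((true && true) || ((((2 + 4) < ((\y.0) 7)) || false) && (let z = (let u = ((\v.v) false) in (\w.9)) in ((let p = 2 in 2) < ((\q.4) false)))))
step 2: [delta@0] (true || ((((2 + 4) < ((\y.0) 7)) || false) && (let z = (let u = ((\v.v) false) in (\w.9)) in ((let p = 2 in 2) < ((\q.4) false)))))
step 3: [delta@1.0.0.0] (true || (((6 < ((\y.0) 7)) || false) && (let z = (let u = ((\v.v) false) in (\w.9)) in ((let p = 2 in 2) < ((\q.4) false)))))
step 4: [beta@1.0.0.1] (true || (((6 < 0) || false) && (let z = (let u = ((\v.v) false) in (\w.9)) in ((let p = 2 in 2) < ((\q.4) false)))))
step 5: [delta@1.0.0] (true || ((false || false) && (let z = (let u = ((\v.v) false) in (\w.9)) in ((let p = 2 in 2) < ((\q.4) false)))))
step 6: [delta@1.0] (true || (false && (let z = (let u = ((\v.v) false) in (\w.9)) in ((let p = 2 in 2) < ((\q.4) false)))))
step 7: [let@1.1] (true || (false && ((let p = 2 in 2) < ((\q.4) false))))
step 8: [let@1.1.0] (true || (false && (2 < ((\q.4) false))))
step 9: [beta@1.1.1] (true || (false && (2 < 4)))
step 10: [delta@1.1] (true || (false && true))
step 11: [delta@1] (true || false)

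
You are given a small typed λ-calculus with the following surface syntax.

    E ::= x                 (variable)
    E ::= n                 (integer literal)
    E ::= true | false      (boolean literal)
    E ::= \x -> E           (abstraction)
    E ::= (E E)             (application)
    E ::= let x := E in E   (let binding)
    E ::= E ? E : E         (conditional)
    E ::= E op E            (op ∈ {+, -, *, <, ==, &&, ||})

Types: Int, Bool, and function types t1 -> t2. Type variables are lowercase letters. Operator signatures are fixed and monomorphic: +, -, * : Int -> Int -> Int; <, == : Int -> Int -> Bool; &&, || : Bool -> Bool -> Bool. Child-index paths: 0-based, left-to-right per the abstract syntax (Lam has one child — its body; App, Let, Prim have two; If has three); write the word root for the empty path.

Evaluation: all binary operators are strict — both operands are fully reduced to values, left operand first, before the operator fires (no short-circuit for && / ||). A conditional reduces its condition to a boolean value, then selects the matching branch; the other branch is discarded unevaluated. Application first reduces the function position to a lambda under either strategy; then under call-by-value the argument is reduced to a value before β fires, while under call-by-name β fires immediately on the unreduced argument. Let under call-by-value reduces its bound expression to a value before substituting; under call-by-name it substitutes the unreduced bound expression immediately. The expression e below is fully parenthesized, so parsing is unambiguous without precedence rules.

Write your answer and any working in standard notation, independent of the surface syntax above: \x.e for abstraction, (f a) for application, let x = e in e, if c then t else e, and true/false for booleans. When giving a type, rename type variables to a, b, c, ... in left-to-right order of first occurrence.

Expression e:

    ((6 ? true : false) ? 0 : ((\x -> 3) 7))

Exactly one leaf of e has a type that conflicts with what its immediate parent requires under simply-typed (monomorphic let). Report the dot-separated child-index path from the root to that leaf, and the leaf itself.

Trace:
  unify Int ~ Bool
  FAIL: mismatch Int ~ Bool

Answer: 0.0 : 6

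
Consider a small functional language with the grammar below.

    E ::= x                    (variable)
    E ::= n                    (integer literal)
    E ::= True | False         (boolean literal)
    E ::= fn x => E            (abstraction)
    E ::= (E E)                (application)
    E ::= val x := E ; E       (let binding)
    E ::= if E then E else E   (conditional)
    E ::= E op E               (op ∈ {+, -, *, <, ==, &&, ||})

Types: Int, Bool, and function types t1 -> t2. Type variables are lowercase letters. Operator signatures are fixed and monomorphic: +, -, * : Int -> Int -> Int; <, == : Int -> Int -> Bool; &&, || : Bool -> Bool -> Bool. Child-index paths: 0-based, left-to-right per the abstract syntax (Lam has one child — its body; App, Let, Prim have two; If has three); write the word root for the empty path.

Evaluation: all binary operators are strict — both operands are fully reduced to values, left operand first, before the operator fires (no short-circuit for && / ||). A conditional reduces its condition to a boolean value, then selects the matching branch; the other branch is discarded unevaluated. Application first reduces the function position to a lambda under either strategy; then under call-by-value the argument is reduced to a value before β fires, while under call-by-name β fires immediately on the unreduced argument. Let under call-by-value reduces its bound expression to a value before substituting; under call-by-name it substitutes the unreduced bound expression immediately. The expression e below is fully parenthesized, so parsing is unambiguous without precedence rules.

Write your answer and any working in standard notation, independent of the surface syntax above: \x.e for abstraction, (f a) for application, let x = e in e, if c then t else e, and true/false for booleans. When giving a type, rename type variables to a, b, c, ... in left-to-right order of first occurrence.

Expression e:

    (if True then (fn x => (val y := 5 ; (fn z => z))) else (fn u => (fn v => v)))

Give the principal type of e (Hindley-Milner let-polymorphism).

Working:
  unify Bool ~ Bool
let y : Int
z : b
\z._ : b -> b
\x._ : a -> b -> b
v : d
\v._ : d -> d
\u._ : c -> d -> d
  unify a -> b -> b ~ c -> d -> d
  unify a ~ c
  unify b -> b ~ d -> d
  unify b ~ d
  unify d ~ d

Answer: a -> b -> b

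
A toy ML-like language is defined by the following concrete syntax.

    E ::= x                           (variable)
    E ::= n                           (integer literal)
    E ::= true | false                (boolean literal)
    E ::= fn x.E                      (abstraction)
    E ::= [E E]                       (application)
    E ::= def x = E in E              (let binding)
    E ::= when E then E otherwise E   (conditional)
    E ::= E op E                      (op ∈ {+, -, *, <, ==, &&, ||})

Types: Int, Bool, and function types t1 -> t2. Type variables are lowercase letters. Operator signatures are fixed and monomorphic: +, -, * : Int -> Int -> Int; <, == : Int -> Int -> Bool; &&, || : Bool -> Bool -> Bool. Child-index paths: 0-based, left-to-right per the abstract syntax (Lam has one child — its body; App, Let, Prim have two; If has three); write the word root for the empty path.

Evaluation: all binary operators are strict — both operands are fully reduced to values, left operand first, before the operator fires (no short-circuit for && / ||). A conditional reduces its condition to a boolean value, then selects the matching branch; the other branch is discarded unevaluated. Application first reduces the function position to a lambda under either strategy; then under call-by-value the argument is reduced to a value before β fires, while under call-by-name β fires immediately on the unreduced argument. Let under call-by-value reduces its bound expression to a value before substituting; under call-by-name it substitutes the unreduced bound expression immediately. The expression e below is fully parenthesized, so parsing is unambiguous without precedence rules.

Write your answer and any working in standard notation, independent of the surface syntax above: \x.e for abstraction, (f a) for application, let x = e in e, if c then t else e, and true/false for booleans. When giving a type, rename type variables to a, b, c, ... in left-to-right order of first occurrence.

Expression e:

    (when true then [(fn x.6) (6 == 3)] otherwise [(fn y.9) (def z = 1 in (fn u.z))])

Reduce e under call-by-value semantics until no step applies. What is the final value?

Working:
step 0: (if true then ((\x.6) (6 == 3)) else ((\y.9) (let z = 1 in (\u.z))))
step 1: [if@root] ((\x.6) (6 == 3))
step 2: [delta@1] ((\x.6) false)
step 3: [beta@root] 6

Answer: 6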